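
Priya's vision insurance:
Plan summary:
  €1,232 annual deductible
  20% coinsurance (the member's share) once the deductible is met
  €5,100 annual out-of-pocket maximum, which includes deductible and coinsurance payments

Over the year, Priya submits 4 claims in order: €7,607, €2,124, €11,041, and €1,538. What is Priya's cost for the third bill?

#1 (€7,607): deductible takes €1,232, €6,375 remains; 20% of €6,375 = €1,275. Cost to member: €2,507. OOP to date €2,507.
#2 (€2,124): deductible already satisfied, so member's share is 20% × €2,124 = €424.80. Member pays €424.80; OOP now €2,931.80.
#3 (€11,041): deductible met; 20% of €11,041 = €2,208.20. Adding that to €2,931.80 gives €5,140, past the €5,100 cap; member pays only €5,100 − €2,931.80 = €2,168.20.

€2,168.20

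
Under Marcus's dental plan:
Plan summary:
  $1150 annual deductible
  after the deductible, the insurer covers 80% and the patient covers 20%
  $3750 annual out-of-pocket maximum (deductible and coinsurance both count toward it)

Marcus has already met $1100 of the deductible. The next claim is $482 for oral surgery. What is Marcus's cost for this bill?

Remaining deductible: $1150 − $1100 = $50.
After the $50 deductible portion, $482 − $50 = $432 is subject to coinsurance.
Coinsurance: $432 × 20% = $86.40.
So the patient owes $50 + $86.40 = $136.40 before any cap.
Cumulative spending $1100 + $136.40 = $1236.40 stays under the $3750 maximum.

$136.40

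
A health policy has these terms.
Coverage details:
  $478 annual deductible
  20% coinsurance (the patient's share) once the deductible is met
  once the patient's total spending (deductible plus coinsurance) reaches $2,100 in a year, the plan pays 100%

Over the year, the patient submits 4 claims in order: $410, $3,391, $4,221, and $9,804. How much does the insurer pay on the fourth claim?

Claim 1 ($410): all of it applies to the deductible. Patient pays $410; OOP now $410. Plan pays $410 − $410 = $0.
Claim 2 ($3,391): $68 to deductible, leaving $3,323; patient's 20% is $664.60. Patient pays $732.60; OOP now $1,142.60. Insurer: $3,391 − $732.60 = $2,658.40.
Claim 3 ($4,221): deductible already satisfied, so patient's share is 20% × $4,221 = $844.20. Cost to patient: $844.20. OOP to date $1,986.80. Plan pays $4,221 − $844.20 = $3,376.80.
Claim 4 ($9,804): deductible already satisfied, so patient's share is 20% × $9,804 = $1,960.80. OOP would hit $3,947.60 > $2,100, so the cap limits the patient to $2,100 − $1,986.80 = $113.20. Insurer: $9,804 − $113.20 = $9,690.80.

$9,690.80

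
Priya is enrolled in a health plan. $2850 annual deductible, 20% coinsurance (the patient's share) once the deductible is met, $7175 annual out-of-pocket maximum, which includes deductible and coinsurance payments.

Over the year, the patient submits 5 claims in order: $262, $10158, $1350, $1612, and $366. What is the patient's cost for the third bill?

$270

Claim 1 — $262: fully absorbed by the deductible. Cost to patient: $262. OOP to date $262.
Claim 2 — $10158: $2588 finishes the deductible; $7570 goes to coinsurance; patient's 20% is $1514. Patient pays $4102; OOP now $4364.
Claim 3 — $1350: deductible met; 20% of $1350 = $270. Cost to patient: $270. OOP to date $4634.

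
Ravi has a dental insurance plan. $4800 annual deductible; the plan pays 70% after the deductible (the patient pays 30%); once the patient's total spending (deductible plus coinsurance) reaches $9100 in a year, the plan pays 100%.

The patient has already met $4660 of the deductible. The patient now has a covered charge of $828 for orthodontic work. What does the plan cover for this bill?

$4660 of the $4800 deductible is already met, leaving $140.
The remaining $688 (= $828 − $140) moves to coinsurance.
Coinsurance: $688 × 30% = $206.40.
Patient responsibility before any cap: $140 + $206.40 = $346.40.
Total out-of-pocket so far would be $4660 + $346.40 = $5006.40, below the $9100 cap — no reduction.
The insurer covers the remainder: $828 − $346.40 = $481.60.

$481.60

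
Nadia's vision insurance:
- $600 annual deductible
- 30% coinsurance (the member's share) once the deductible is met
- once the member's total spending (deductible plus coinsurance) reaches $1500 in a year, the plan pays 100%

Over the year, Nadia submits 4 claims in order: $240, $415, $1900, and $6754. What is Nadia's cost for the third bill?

$570

Bill 1, $240: entire amount goes to the deductible. Cost to member: $240. OOP to date $240.
Bill 2, $415: $360 finishes the deductible; $55 goes to coinsurance; coinsurance $55 × 30% = $16.50. Member owes $376.50 (running OOP $616.50).
Bill 3, $1900: deductible met; 30% of $1900 = $570. Member pays $570; OOP now $1186.50.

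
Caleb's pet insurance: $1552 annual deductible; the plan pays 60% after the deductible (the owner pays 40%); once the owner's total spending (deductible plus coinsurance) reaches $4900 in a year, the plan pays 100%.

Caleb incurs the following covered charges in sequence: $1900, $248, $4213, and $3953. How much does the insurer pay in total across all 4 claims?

Claim 1 — $1900: $1552 to deductible, leaving $348; owner's 40% is $139.20. Cost to owner: $1691.20. OOP to date $1691.20. Plan pays $1900 − $1691.20 = $208.80.
Claim 2 — $248: deductible already satisfied, so owner's share is 40% × $248 = $99.20. Cost to owner: $99.20. OOP to date $1790.40. Insurer: $248 − $99.20 = $148.80.
Claim 3 — $4213: 40% coinsurance on $4213 = $1685.20. Owner pays $1685.20; OOP now $3475.60. Plan pays $4213 − $1685.20 = $2527.80.
Claim 4 — $3953: deductible met; 40% of $3953 = $1581.20. Adding that to $3475.60 gives $5056.80, past the $4900 cap; owner pays only $4900 − $3475.60 = $1424.40. Insurer: $3953 − $1424.40 = $2528.60.
Insurer total: $208.80 + $148.80 + $2527.80 + $2528.60 = $5414.

$5414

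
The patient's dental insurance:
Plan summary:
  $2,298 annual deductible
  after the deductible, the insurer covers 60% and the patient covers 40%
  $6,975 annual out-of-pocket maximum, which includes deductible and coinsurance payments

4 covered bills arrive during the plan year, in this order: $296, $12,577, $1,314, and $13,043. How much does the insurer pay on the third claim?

Bill 1, $296: all of it applies to the deductible. Patient owes $296 (running OOP $296). Plan pays $296 − $296 = $0.
Bill 2, $12,577: $2,002 to deductible, leaving $10,575; 40% of $10,575 = $4,230. Patient owes $6,232 (running OOP $6,528). Insurer: $12,577 − $6,232 = $6,345.
Bill 3, $1,314: deductible already satisfied, so patient's share is 40% × $1,314 = $525.60. That would push OOP to $7,053.60, over the $6,975 cap, so patient pays $6,975 − $6,528 = $447. Plan pays $1,314 − $447 = $867.

$867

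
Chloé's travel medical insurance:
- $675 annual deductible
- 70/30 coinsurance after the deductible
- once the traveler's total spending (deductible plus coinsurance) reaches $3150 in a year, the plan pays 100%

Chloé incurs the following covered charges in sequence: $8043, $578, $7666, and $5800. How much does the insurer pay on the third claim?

#1 ($8043): deductible takes $675, $7368 remains; traveler's 30% is $2210.40. Traveler pays $2885.40; OOP now $2885.40. Insurer: $8043 − $2885.40 = $5157.60.
#2 ($578): deductible already satisfied, so traveler's share is 30% × $578 = $173.40. Traveler owes $173.40 (running OOP $3058.80). Plan pays $578 − $173.40 = $404.60.
#3 ($7666): deductible already satisfied, so traveler's share is 30% × $7666 = $2299.80. That would push OOP to $5358.60, over the $3150 cap, so traveler pays $3150 − $3058.80 = $91.20. Insurer: $7666 − $91.20 = $7574.80.

$7574.80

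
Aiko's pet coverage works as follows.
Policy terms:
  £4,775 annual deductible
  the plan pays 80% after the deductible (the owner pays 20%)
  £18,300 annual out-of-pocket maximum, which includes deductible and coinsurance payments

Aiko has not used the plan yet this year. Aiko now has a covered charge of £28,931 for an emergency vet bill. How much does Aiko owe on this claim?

Nothing has been paid toward the £4,775 deductible, so the first £4,775 of this charge is applied there.
The remaining £24,156 (= £28,931 − £4,775) moves to coinsurance.
20% of £24,156 = £4,831.20 falls to the owner.
So the owner owes £4,775 + £4,831.20 = £9,606.20 before any cap.
Total out-of-pocket so far would be £0 + £9,606.20 = £9,606.20, below the £18,300 cap — no reduction.

£9,606.20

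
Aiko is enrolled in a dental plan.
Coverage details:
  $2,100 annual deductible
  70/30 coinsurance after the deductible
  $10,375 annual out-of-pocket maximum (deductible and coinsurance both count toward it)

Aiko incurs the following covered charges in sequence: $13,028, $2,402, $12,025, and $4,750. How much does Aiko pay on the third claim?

Claim 1 — $13,028: $2,100 to deductible, leaving $10,928; coinsurance $10,928 × 30% = $3,278.40. Cost to patient: $5,378.40. OOP to date $5,378.40.
Claim 2 — $2,402: deductible already satisfied, so patient's share is 30% × $2,402 = $720.60. Cost to patient: $720.60. OOP to date $6,099.
Claim 3 — $12,025: deductible met; 30% of $12,025 = $3,607.50. Patient owes $3,607.50 (running OOP $9,706.50).

$3,607.50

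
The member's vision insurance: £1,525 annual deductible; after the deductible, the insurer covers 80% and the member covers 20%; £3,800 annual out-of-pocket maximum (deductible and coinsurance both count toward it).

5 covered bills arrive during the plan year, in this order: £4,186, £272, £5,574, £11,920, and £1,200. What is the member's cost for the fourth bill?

£573.60

Claim 1 — £4,186: deductible takes £1,525, £2,661 remains; coinsurance £2,661 × 20% = £532.20. Member owes £2,057.20 (running OOP £2,057.20).
Claim 2 — £272: 20% coinsurance on £272 = £54.40. Member pays £54.40; OOP now £2,111.60.
Claim 3 — £5,574: deductible met; 20% of £5,574 = £1,114.80. Cost to member: £1,114.80. OOP to date £3,226.40.
Claim 4 — £11,920: deductible met; 20% of £11,920 = £2,384. That would push OOP to £5,610.40, over the £3,800 cap, so member pays £3,800 − £3,226.40 = £573.60.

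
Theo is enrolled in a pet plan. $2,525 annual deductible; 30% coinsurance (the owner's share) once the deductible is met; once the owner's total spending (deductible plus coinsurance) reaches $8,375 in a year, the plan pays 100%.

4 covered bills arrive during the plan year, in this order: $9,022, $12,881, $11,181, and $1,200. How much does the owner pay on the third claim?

$36.60

Claim 1 — $9,022: $2,525 finishes the deductible; $6,497 goes to coinsurance; 30% of $6,497 = $1,949.10. Owner owes $4,474.10 (running OOP $4,474.10).
Claim 2 — $12,881: 30% coinsurance on $12,881 = $3,864.30. Owner pays $3,864.30; OOP now $8,338.40.
Claim 3 — $11,181: deductible met; 30% of $11,181 = $3,354.30. Adding that to $8,338.40 gives $11,692.70, past the $8,375 cap; owner pays only $8,375 − $8,338.40 = $36.60.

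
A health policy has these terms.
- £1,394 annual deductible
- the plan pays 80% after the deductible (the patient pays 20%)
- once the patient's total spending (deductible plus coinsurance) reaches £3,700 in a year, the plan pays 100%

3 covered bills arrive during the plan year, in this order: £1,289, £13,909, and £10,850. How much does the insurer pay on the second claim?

£11,498

Claim 1 — £1,289: entire amount goes to the deductible. Patient owes £1,289 (running OOP £1,289). Plan pays £1,289 − £1,289 = £0.
Claim 2 — £13,909: £105 finishes the deductible; £13,804 goes to coinsurance; coinsurance £13,804 × 20% = £2,760.80. Deductible plus coinsurance: £105 + £2,760.80 = £2,865.80. OOP would hit £4,154.80 > £3,700, so the cap limits the patient to £3,700 − £1,289 = £2,411. Insurer: £13,909 − £2,411 = £11,498.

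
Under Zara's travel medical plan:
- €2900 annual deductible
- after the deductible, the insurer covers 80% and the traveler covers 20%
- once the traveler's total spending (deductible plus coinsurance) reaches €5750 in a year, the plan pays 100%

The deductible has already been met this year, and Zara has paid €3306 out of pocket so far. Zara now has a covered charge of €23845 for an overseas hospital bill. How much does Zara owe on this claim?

€2444

With the deductible met, the entire €23845 is subject to coinsurance.
20% of €23845 = €4769 falls to the traveler.
Adding €4769 to the €3306 already spent would give €8075, which exceeds the €5750 cap; the traveler pays just €5750 − €3306 = €2444.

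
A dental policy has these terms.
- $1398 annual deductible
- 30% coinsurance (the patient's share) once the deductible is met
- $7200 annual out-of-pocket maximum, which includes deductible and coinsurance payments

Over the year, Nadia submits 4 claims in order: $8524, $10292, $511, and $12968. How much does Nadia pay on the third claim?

Claim 1 — $8524: $1398 to deductible, leaving $7126; patient's 30% is $2137.80. Cost to patient: $3535.80. OOP to date $3535.80.
Claim 2 — $10292: deductible met; 30% of $10292 = $3087.60. Cost to patient: $3087.60. OOP to date $6623.40.
Claim 3 — $511: 30% coinsurance on $511 = $153.30. Patient owes $153.30 (running OOP $6776.70).

$153.30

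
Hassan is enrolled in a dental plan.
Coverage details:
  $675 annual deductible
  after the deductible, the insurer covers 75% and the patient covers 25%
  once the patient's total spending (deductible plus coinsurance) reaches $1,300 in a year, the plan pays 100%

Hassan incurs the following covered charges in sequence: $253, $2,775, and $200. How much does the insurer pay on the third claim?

Claim 1 ($253): entire amount goes to the deductible. Patient pays $253; OOP now $253. Plan pays $253 − $253 = $0.
Claim 2 ($2,775): $422 finishes the deductible; $2,353 goes to coinsurance; 25% of $2,353 = $588.25. Cost to patient: $1,010.25. OOP to date $1,263.25. Plan pays $2,775 − $1,010.25 = $1,764.75.
Claim 3 ($200): deductible already satisfied, so patient's share is 25% × $200 = $50. That would push OOP to $1,313.25, over the $1,300 cap, so patient pays $1,300 − $1,263.25 = $36.75. Insurer: $200 − $36.75 = $163.25.

$163.25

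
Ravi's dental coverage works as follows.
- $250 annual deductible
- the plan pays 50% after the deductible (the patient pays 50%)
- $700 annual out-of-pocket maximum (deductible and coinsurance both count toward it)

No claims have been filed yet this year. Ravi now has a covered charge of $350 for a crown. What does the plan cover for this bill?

Deductible not yet touched, so the first $250 of the bill goes to the deductible.
That leaves $350 − $250 = $100 for coinsurance.
Patient's 50% share of $100 is $50.
Patient responsibility before any cap: $250 + $50 = $300.
Year-to-date out-of-pocket becomes $0 + $300 = $300, still under the $700 maximum, so no cap applies.
The plan picks up $350 − $300 = $50.

$50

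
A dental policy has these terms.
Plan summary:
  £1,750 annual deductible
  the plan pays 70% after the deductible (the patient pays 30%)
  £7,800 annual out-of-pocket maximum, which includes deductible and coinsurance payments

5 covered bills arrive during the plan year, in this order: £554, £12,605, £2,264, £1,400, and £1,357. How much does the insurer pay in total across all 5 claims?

£11,501

Claim 1 (£554): fully absorbed by the deductible. Patient owes £554 (running OOP £554). Insurer: £554 − £554 = £0.
Claim 2 (£12,605): £1,196 finishes the deductible; £11,409 goes to coinsurance; 30% of £11,409 = £3,422.70. Cost to patient: £4,618.70. OOP to date £5,172.70. Insurer: £12,605 − £4,618.70 = £7,986.30.
Claim 3 (£2,264): deductible already satisfied, so patient's share is 30% × £2,264 = £679.20. Patient pays £679.20; OOP now £5,851.90. Plan pays £2,264 − £679.20 = £1,584.80.
Claim 4 (£1,400): deductible already satisfied, so patient's share is 30% × £1,400 = £420. Patient owes £420 (running OOP £6,271.90). Insurer: £1,400 − £420 = £980.
Claim 5 (£1,357): deductible already satisfied, so patient's share is 30% × £1,357 = £407.10. Patient pays £407.10; OOP now £6,679. Insurer: £1,357 − £407.10 = £949.90.
Insurer total = bills − patient's total = £18,180 − £6,679 = £11,501.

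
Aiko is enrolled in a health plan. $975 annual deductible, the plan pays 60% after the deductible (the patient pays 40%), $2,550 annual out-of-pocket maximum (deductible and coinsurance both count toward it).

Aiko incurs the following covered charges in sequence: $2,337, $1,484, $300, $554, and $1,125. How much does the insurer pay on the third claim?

$180

Claim 1 ($2,337): $975 finishes the deductible; $1,362 goes to coinsurance; 40% of $1,362 = $544.80. Cost to patient: $1,519.80. OOP to date $1,519.80. Insurer: $2,337 − $1,519.80 = $817.20.
Claim 2 ($1,484): deductible met; 40% of $1,484 = $593.60. Cost to patient: $593.60. OOP to date $2,113.40. Plan pays $1,484 − $593.60 = $890.40.
Claim 3 ($300): 40% coinsurance on $300 = $120. Cost to patient: $120. OOP to date $2,233.40. Plan pays $300 − $120 = $180.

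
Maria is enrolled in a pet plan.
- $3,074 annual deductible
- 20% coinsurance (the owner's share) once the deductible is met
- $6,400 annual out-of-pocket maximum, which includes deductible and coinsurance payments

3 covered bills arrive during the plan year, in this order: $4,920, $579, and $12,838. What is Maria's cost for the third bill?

Claim 1 ($4,920): $3,074 to deductible, leaving $1,846; 20% of $1,846 = $369.20. Owner pays $3,443.20; OOP now $3,443.20.
Claim 2 ($579): 20% coinsurance on $579 = $115.80. Cost to owner: $115.80. OOP to date $3,559.
Claim 3 ($12,838): deductible already satisfied, so owner's share is 20% × $12,838 = $2,567.60. Owner pays $2,567.60; OOP now $6,126.60.

$2,567.60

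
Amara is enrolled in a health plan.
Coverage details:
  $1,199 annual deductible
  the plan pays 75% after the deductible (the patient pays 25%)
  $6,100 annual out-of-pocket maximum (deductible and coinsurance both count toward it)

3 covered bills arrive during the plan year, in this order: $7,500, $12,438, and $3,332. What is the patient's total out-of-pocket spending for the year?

Bill 1, $7,500: deductible takes $1,199, $6,301 remains; coinsurance $6,301 × 25% = $1,575.25. Patient owes $2,774.25 (running OOP $2,774.25).
Bill 2, $12,438: deductible met; 25% of $12,438 = $3,109.50. Patient owes $3,109.50 (running OOP $5,883.75).
Bill 3, $3,332: deductible already satisfied, so patient's share is 25% × $3,332 = $833. That would push OOP to $6,716.75, over the $6,100 cap, so patient pays $6,100 − $5,883.75 = $216.25.
Total paid by the patient: $2,774.25 + $3,109.50 + $216.25 = $6,100.

$6,100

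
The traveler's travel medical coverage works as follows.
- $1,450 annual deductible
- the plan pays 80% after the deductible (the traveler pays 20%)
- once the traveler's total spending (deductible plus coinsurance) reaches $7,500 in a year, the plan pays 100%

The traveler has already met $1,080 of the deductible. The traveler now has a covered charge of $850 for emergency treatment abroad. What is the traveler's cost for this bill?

Remaining deductible: $1,450 − $1,080 = $370.
That leaves $850 − $370 = $480 for coinsurance.
Traveler's 20% share of $480 is $96.
That puts the traveler's cost at $370 + $96 = $466 before any cap.
Year-to-date out-of-pocket becomes $1,080 + $466 = $1,546, still under the $7,500 maximum, so no cap applies.

$466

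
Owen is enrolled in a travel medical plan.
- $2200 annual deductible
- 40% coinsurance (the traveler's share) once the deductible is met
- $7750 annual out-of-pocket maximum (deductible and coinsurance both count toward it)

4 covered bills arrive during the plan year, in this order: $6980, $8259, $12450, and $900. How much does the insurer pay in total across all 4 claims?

#1 ($6980): deductible takes $2200, $4780 remains; traveler's 40% is $1912. Traveler pays $4112; OOP now $4112. Insurer: $6980 − $4112 = $2868.
#2 ($8259): deductible already satisfied, so traveler's share is 40% × $8259 = $3303.60. Traveler pays $3303.60; OOP now $7415.60. Plan pays $8259 − $3303.60 = $4955.40.
#3 ($12450): deductible already satisfied, so traveler's share is 40% × $12450 = $4980. Adding that to $7415.60 gives $12395.60, past the $7750 cap; traveler pays only $7750 − $7415.60 = $334.40. Insurer: $12450 − $334.40 = $12115.60.
#4 ($900): deductible already satisfied, so traveler's share is 40% × $900 = $360. Adding that to $7750 gives $8110, past the $7750 cap; traveler pays only $7750 − $7750 = $0. Insurer: $900 − $0 = $900.
Insurer total: $2868 + $4955.40 + $12115.60 + $900 = $20839.

$20839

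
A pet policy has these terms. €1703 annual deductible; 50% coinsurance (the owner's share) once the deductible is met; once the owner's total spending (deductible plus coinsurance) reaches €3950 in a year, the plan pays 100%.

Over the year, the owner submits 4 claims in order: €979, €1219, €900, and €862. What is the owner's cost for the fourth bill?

€431

#1 (€979): entire amount goes to the deductible. Owner owes €979 (running OOP €979).
#2 (€1219): deductible takes €724, €495 remains; coinsurance €495 × 50% = €247.50. Cost to owner: €971.50. OOP to date €1950.50.
#3 (€900): 50% coinsurance on €900 = €450. Owner owes €450 (running OOP €2400.50).
#4 (€862): 50% coinsurance on €862 = €431. Owner pays €431; OOP now €2831.50.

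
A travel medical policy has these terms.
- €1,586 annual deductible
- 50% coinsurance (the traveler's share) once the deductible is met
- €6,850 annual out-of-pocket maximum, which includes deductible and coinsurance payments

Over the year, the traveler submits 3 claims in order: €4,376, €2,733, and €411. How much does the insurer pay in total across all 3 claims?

€2,967

Claim 1 — €4,376: €1,586 to deductible, leaving €2,790; 50% of €2,790 = €1,395. Cost to traveler: €2,981. OOP to date €2,981. Insurer: €4,376 − €2,981 = €1,395.
Claim 2 — €2,733: deductible met; 50% of €2,733 = €1,366.50. Traveler pays €1,366.50; OOP now €4,347.50. Plan pays €2,733 − €1,366.50 = €1,366.50.
Claim 3 — €411: 50% coinsurance on €411 = €205.50. Cost to traveler: €205.50. OOP to date €4,553. Plan pays €411 − €205.50 = €205.50.
Insurer total: €1,395 + €1,366.50 + €205.50 = €2,967.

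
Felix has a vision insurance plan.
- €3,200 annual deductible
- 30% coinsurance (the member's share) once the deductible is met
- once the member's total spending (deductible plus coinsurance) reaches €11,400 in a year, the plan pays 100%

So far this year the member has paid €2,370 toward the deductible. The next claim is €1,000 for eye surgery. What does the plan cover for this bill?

Deductible still to meet: €3,200 − €2,370 = €830.
The remaining €170 (= €1,000 − €830) moves to coinsurance.
30% of €170 = €51 falls to the member.
That puts the member's cost at €830 + €51 = €881 before any cap.
Cumulative spending €2,370 + €881 = €3,251 stays under the €11,400 maximum.
The insurer covers the remainder: €1,000 − €881 = €119.

€119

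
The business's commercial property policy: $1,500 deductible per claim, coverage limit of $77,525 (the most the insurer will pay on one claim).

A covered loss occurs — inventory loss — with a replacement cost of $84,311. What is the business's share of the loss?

Less the $1,500 deductible: $84,311 − $1,500 = $82,811.
Since $82,811 > $77,525, the payout is capped at $77,525.
Out of pocket: $84,311 − $77,525 = $6,786.

$6,786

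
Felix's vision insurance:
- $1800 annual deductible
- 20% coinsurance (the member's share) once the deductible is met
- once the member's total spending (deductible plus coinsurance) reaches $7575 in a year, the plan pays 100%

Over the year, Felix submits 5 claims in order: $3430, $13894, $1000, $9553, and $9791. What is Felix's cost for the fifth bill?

$559.60

#1 ($3430): $1800 to deductible, leaving $1630; member's 20% is $326. Member pays $2126; OOP now $2126.
#2 ($13894): deductible met; 20% of $13894 = $2778.80. Member owes $2778.80 (running OOP $4904.80).
#3 ($1000): deductible met; 20% of $1000 = $200. Member pays $200; OOP now $5104.80.
#4 ($9553): deductible met; 20% of $9553 = $1910.60. Member pays $1910.60; OOP now $7015.40.
#5 ($9791): deductible met; 20% of $9791 = $1958.20. OOP would hit $8973.60 > $7575, so the cap limits the member to $7575 − $7015.40 = $559.60.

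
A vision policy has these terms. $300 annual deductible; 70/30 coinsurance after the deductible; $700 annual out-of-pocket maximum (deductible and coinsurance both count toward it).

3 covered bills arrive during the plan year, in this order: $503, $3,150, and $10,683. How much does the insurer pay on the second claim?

$2,810.90

#1 ($503): $300 finishes the deductible; $203 goes to coinsurance; member's 30% is $60.90. Member owes $360.90 (running OOP $360.90). Insurer: $503 − $360.90 = $142.10.
#2 ($3,150): deductible met; 30% of $3,150 = $945. Adding that to $360.90 gives $1,305.90, past the $700 cap; member pays only $700 − $360.90 = $339.10. Insurer: $3,150 − $339.10 = $2,810.90.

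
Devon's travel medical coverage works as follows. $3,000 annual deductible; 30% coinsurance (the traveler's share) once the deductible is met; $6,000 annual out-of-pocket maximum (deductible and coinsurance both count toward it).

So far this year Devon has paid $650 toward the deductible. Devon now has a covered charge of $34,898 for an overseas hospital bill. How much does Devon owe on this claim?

Deductible still to meet: $3,000 − $650 = $2,350.
The remaining $32,548 (= $34,898 − $2,350) moves to coinsurance.
Traveler's 30% share of $32,548 is $9,764.40.
That puts the traveler's cost at $2,350 + $9,764.40 = $12,114.40 before any cap.
Year-to-date out-of-pocket would reach $650 + $12,114.40 = $12,764.40, above the $6,000 maximum, so the traveler pays only $6,000 − $650 = $5,350.

$5,350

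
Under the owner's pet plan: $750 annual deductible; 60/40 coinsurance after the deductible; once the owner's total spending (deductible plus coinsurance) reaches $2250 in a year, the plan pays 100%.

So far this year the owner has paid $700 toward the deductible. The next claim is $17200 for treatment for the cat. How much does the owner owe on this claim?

Remaining deductible: $750 − $700 = $50.
After the $50 deductible portion, $17200 − $50 = $17150 is subject to coinsurance.
40% of $17150 = $6860 falls to the owner.
That puts the owner's cost at $50 + $6860 = $6910 before any cap.
That would bring total out-of-pocket to $7610, past the $2250 cap. The owner is capped at $2250 − $700 = $1550 on this claim.

$1550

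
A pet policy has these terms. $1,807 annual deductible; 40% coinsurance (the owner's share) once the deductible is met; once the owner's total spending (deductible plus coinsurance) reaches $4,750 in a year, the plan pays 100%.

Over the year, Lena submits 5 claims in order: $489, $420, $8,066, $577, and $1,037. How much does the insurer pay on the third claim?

$4,300.80

Claim 1 ($489): all of it applies to the deductible. Owner pays $489; OOP now $489. Plan pays $489 − $489 = $0.
Claim 2 ($420): entire amount goes to the deductible. Owner pays $420; OOP now $909. Plan pays $420 − $420 = $0.
Claim 3 ($8,066): $898 to deductible, leaving $7,168; 40% of $7,168 = $2,867.20. Cost to owner: $3,765.20. OOP to date $4,674.20. Insurer: $8,066 − $3,765.20 = $4,300.80.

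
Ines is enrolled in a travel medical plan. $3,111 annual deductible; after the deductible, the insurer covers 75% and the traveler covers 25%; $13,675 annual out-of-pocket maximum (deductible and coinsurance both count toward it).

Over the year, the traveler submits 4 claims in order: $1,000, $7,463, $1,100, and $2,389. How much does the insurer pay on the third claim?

$825

Bill 1, $1,000: entire amount goes to the deductible. Traveler owes $1,000 (running OOP $1,000). Plan pays $1,000 − $1,000 = $0.
Bill 2, $7,463: deductible takes $2,111, $5,352 remains; coinsurance $5,352 × 25% = $1,338. Cost to traveler: $3,449. OOP to date $4,449. Plan pays $7,463 − $3,449 = $4,014.
Bill 3, $1,100: deductible met; 25% of $1,100 = $275. Traveler owes $275 (running OOP $4,724). Plan pays $1,100 − $275 = $825.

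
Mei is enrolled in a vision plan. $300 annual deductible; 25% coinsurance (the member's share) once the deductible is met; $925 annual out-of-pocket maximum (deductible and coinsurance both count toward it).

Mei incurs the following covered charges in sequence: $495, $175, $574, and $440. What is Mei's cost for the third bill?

#1 ($495): $300 to deductible, leaving $195; 25% of $195 = $48.75. Member owes $348.75 (running OOP $348.75).
#2 ($175): deductible met; 25% of $175 = $43.75. Member owes $43.75 (running OOP $392.50).
#3 ($574): 25% coinsurance on $574 = $143.50. Member pays $143.50; OOP now $536.

$143.50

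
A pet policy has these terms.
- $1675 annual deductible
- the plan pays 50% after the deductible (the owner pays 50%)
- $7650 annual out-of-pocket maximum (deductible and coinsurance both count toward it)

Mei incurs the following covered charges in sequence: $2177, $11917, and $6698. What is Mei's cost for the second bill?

Claim 1 — $2177: $1675 to deductible, leaving $502; 50% of $502 = $251. Owner pays $1926; OOP now $1926.
Claim 2 — $11917: deductible already satisfied, so owner's share is 50% × $11917 = $5958.50. That would push OOP to $7884.50, over the $7650 cap, so owner pays $7650 − $1926 = $5724.

$5724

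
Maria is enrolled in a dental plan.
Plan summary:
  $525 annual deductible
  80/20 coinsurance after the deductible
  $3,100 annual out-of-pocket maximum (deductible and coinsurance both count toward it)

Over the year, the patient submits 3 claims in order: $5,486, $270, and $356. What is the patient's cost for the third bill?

Bill 1, $5,486: $525 finishes the deductible; $4,961 goes to coinsurance; 20% of $4,961 = $992.20. Patient owes $1,517.20 (running OOP $1,517.20).
Bill 2, $270: 20% coinsurance on $270 = $54. Patient owes $54 (running OOP $1,571.20).
Bill 3, $356: 20% coinsurance on $356 = $71.20. Cost to patient: $71.20. OOP to date $1,642.40.

$71.20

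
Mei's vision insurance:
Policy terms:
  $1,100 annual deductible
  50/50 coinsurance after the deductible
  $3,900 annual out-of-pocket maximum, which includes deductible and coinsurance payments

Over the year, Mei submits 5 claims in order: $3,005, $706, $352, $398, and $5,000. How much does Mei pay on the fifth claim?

Bill 1, $3,005: deductible takes $1,100, $1,905 remains; coinsurance $1,905 × 50% = $952.50. Cost to member: $2,052.50. OOP to date $2,052.50.
Bill 2, $706: 50% coinsurance on $706 = $353. Cost to member: $353. OOP to date $2,405.50.
Bill 3, $352: 50% coinsurance on $352 = $176. Member pays $176; OOP now $2,581.50.
Bill 4, $398: deductible already satisfied, so member's share is 50% × $398 = $199. Member owes $199 (running OOP $2,780.50).
Bill 5, $5,000: deductible already satisfied, so member's share is 50% × $5,000 = $2,500. OOP would hit $5,280.50 > $3,900, so the cap limits the member to $3,900 − $2,780.50 = $1,119.50.

$1,119.50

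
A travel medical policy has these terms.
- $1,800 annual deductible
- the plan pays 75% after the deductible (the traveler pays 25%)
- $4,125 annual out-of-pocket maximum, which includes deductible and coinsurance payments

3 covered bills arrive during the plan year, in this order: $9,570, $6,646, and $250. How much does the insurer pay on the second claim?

Claim 1 ($9,570): $1,800 finishes the deductible; $7,770 goes to coinsurance; traveler's 25% is $1,942.50. Traveler owes $3,742.50 (running OOP $3,742.50). Insurer: $9,570 − $3,742.50 = $5,827.50.
Claim 2 ($6,646): deductible met; 25% of $6,646 = $1,661.50. That would push OOP to $5,404, over the $4,125 cap, so traveler pays $4,125 − $3,742.50 = $382.50. Insurer: $6,646 − $382.50 = $6,263.50.

$6,263.50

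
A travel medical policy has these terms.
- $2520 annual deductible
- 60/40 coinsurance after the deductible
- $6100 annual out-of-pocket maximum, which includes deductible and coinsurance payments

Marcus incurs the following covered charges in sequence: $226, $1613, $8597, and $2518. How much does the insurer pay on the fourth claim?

Claim 1 ($226): all of it applies to the deductible. Cost to traveler: $226. OOP to date $226. Insurer: $226 − $226 = $0.
Claim 2 ($1613): fully absorbed by the deductible. Traveler pays $1613; OOP now $1839. Insurer: $1613 − $1613 = $0.
Claim 3 ($8597): deductible takes $681, $7916 remains; 40% of $7916 = $3166.40. Traveler owes $3847.40 (running OOP $5686.40). Insurer: $8597 − $3847.40 = $4749.60.
Claim 4 ($2518): deductible already satisfied, so traveler's share is 40% × $2518 = $1007.20. OOP would hit $6693.60 > $6100, so the cap limits the traveler to $6100 − $5686.40 = $413.60. Plan pays $2518 − $413.60 = $2104.40.

$2104.40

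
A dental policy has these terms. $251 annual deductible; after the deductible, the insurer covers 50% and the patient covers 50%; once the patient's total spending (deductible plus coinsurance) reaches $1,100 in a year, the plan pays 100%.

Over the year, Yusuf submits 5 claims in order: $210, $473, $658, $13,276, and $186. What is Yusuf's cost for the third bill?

$329

Claim 1 — $210: fully absorbed by the deductible. Patient pays $210; OOP now $210.
Claim 2 — $473: $41 finishes the deductible; $432 goes to coinsurance; patient's 50% is $216. Cost to patient: $257. OOP to date $467.
Claim 3 — $658: deductible already satisfied, so patient's share is 50% × $658 = $329. Cost to patient: $329. OOP to date $796.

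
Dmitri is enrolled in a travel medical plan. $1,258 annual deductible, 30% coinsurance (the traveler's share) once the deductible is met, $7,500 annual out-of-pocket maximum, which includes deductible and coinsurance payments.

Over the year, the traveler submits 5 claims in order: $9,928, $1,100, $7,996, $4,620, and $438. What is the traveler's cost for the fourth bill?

$912.20

Bill 1, $9,928: deductible takes $1,258, $8,670 remains; traveler's 30% is $2,601. Cost to traveler: $3,859. OOP to date $3,859.
Bill 2, $1,100: 30% coinsurance on $1,100 = $330. Cost to traveler: $330. OOP to date $4,189.
Bill 3, $7,996: 30% coinsurance on $7,996 = $2,398.80. Traveler pays $2,398.80; OOP now $6,587.80.
Bill 4, $4,620: deductible met; 30% of $4,620 = $1,386. Adding that to $6,587.80 gives $7,973.80, past the $7,500 cap; traveler pays only $7,500 − $6,587.80 = $912.20.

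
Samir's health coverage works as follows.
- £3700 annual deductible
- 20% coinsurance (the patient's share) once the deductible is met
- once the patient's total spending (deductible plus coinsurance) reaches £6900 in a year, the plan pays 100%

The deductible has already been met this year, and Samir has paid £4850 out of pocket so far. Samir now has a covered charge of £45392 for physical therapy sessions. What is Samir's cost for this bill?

£2050

With the deductible met, the entire £45392 is subject to coinsurance.
Coinsurance: £45392 × 20% = £9078.40.
Adding £9078.40 to the £4850 already spent would give £13928.40, which exceeds the £6900 cap; the patient pays just £6900 − £4850 = £2050.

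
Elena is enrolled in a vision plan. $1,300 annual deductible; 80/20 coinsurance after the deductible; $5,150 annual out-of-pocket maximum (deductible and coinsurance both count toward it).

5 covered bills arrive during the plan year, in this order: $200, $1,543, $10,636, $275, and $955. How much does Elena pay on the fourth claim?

Claim 1 ($200): entire amount goes to the deductible. Member owes $200 (running OOP $200).
Claim 2 ($1,543): deductible takes $1,100, $443 remains; 20% of $443 = $88.60. Cost to member: $1,188.60. OOP to date $1,388.60.
Claim 3 ($10,636): deductible met; 20% of $10,636 = $2,127.20. Cost to member: $2,127.20. OOP to date $3,515.80.
Claim 4 ($275): deductible met; 20% of $275 = $55. Member owes $55 (running OOP $3,570.80).

$55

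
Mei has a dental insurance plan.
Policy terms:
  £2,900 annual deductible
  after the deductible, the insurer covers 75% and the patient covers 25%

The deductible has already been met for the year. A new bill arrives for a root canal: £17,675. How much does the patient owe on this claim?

£4,418.75

With the deductible met, the entire £17,675 is subject to coinsurance.
25% of £17,675 = £4,418.75 falls to the patient.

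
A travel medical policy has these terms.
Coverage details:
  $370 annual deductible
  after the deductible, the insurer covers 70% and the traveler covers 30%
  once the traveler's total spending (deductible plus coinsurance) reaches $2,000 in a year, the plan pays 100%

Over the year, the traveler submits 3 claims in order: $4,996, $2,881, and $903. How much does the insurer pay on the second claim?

$2,638.80

Bill 1, $4,996: deductible takes $370, $4,626 remains; coinsurance $4,626 × 30% = $1,387.80. Traveler owes $1,757.80 (running OOP $1,757.80). Insurer: $4,996 − $1,757.80 = $3,238.20.
Bill 2, $2,881: deductible already satisfied, so traveler's share is 30% × $2,881 = $864.30. Adding that to $1,757.80 gives $2,622.10, past the $2,000 cap; traveler pays only $2,000 − $1,757.80 = $242.20. Plan pays $2,881 − $242.20 = $2,638.80.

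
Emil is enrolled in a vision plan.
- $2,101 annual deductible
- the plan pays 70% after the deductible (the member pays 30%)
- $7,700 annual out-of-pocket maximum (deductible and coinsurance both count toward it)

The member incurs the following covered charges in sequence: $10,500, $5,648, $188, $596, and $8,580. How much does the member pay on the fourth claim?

$178.80

Claim 1 — $10,500: deductible takes $2,101, $8,399 remains; 30% of $8,399 = $2,519.70. Cost to member: $4,620.70. OOP to date $4,620.70.
Claim 2 — $5,648: deductible met; 30% of $5,648 = $1,694.40. Member owes $1,694.40 (running OOP $6,315.10).
Claim 3 — $188: 30% coinsurance on $188 = $56.40. Member pays $56.40; OOP now $6,371.50.
Claim 4 — $596: 30% coinsurance on $596 = $178.80. Member owes $178.80 (running OOP $6,550.30).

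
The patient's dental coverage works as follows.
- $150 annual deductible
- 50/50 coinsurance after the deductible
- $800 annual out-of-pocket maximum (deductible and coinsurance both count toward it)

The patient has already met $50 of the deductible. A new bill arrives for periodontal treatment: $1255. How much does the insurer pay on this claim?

$577.50

$50 of the $150 deductible is already met, leaving $100.
The remaining $1155 (= $1255 − $100) moves to coinsurance.
Coinsurance: $1155 × 50% = $577.50.
That puts the patient's cost at $100 + $577.50 = $677.50 before any cap.
Cumulative spending $50 + $677.50 = $727.50 stays under the $800 maximum.
The insurer covers the remainder: $1255 − $677.50 = $577.50.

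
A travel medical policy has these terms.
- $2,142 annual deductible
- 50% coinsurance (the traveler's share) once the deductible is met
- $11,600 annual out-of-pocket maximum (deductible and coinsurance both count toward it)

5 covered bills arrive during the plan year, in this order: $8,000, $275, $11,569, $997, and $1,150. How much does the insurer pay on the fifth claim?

$1,041.50

#1 ($8,000): $2,142 to deductible, leaving $5,858; 50% of $5,858 = $2,929. Cost to traveler: $5,071. OOP to date $5,071. Insurer: $8,000 − $5,071 = $2,929.
#2 ($275): deductible met; 50% of $275 = $137.50. Traveler owes $137.50 (running OOP $5,208.50). Plan pays $275 − $137.50 = $137.50.
#3 ($11,569): deductible met; 50% of $11,569 = $5,784.50. Traveler owes $5,784.50 (running OOP $10,993). Insurer: $11,569 − $5,784.50 = $5,784.50.
#4 ($997): 50% coinsurance on $997 = $498.50. Traveler pays $498.50; OOP now $11,491.50. Insurer: $997 − $498.50 = $498.50.
#5 ($1,150): 50% coinsurance on $1,150 = $575. Adding that to $11,491.50 gives $12,066.50, past the $11,600 cap; traveler pays only $11,600 − $11,491.50 = $108.50. Insurer: $1,150 − $108.50 = $1,041.50.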